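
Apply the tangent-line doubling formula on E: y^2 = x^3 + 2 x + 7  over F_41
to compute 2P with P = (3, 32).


Doubling: s = (3 x1^2 + a) / (2 y1)
s = (3*3^2 + 2) / (2*32) mod 41 = 28
x3 = s^2 - 2 x1 mod 41 = 28^2 - 2*3 = 40
y3 = s (x1 - x3) - y1 mod 41 = 28 * (3 - 40) - 32 = 39

2P = (40, 39)


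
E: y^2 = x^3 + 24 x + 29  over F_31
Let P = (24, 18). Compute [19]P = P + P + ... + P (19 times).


k = 19 = 10011_2 (binary, LSB first: 11001)
Double-and-add from P = (24, 18):
  bit 0 = 1: acc = O + (24, 18) = (24, 18)
  bit 1 = 1: acc = (24, 18) + (23, 10) = (17, 7)
  bit 2 = 0: acc unchanged = (17, 7)
  bit 3 = 0: acc unchanged = (17, 7)
  bit 4 = 1: acc = (17, 7) + (25, 17) = (8, 12)

19P = (8, 12)


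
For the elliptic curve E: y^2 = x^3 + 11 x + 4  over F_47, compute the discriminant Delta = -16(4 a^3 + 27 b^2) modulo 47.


4 a^3 + 27 b^2 = 4*11^3 + 27*4^2 = 5324 + 432 = 5756
Delta = -16 * (5756) = -92096
Delta mod 47 = 24

Delta = 24 (mod 47)


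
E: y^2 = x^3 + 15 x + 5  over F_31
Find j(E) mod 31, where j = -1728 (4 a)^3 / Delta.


Delta = -16(4 a^3 + 27 b^2) mod 31 = 27
-1728 * (4 a)^3 = -1728 * (4*15)^3 mod 31 = 29
j = 29 * 27^(-1) mod 31 = 16

j = 16 (mod 31)


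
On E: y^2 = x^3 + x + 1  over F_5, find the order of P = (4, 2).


Compute successive multiples of P until we hit O:
  1P = (4, 2)
  2P = (3, 4)
  3P = (2, 4)
  4P = (0, 4)
  5P = (0, 1)
  6P = (2, 1)
  7P = (3, 1)
  8P = (4, 3)
  ... (continuing to 9P)
  9P = O

ord(P) = 9


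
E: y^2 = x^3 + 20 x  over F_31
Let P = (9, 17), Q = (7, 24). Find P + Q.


P != Q, so use the chord formula.
s = (y2 - y1) / (x2 - x1) = (7) / (29) mod 31 = 12
x3 = s^2 - x1 - x2 mod 31 = 12^2 - 9 - 7 = 4
y3 = s (x1 - x3) - y1 mod 31 = 12 * (9 - 4) - 17 = 12

P + Q = (4, 12)


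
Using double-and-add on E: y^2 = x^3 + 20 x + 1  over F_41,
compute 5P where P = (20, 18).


k = 5 = 101_2 (binary, LSB first: 101)
Double-and-add from P = (20, 18):
  bit 0 = 1: acc = O + (20, 18) = (20, 18)
  bit 1 = 0: acc unchanged = (20, 18)
  bit 2 = 1: acc = (20, 18) + (13, 11) = (9, 34)

5P = (9, 34)


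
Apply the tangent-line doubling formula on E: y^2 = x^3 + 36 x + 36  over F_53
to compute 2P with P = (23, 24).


Doubling: s = (3 x1^2 + a) / (2 y1)
s = (3*23^2 + 36) / (2*24) mod 53 = 4
x3 = s^2 - 2 x1 mod 53 = 4^2 - 2*23 = 23
y3 = s (x1 - x3) - y1 mod 53 = 4 * (23 - 23) - 24 = 29

2P = (23, 29)


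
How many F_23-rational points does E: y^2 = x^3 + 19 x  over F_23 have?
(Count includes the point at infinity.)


For each x in F_23, count y with y^2 = x^3 + 19 x + 0 mod 23:
  x = 0: RHS = 0, y in [0]  -> 1 point(s)
  x = 2: RHS = 0, y in [0]  -> 1 point(s)
  x = 4: RHS = 2, y in [5, 18]  -> 2 point(s)
  x = 5: RHS = 13, y in [6, 17]  -> 2 point(s)
  x = 6: RHS = 8, y in [10, 13]  -> 2 point(s)
  x = 7: RHS = 16, y in [4, 19]  -> 2 point(s)
  x = 9: RHS = 3, y in [7, 16]  -> 2 point(s)
  x = 12: RHS = 1, y in [1, 22]  -> 2 point(s)
  x = 13: RHS = 6, y in [11, 12]  -> 2 point(s)
  x = 15: RHS = 3, y in [7, 16]  -> 2 point(s)
  x = 20: RHS = 8, y in [10, 13]  -> 2 point(s)
  x = 21: RHS = 0, y in [0]  -> 1 point(s)
  x = 22: RHS = 3, y in [7, 16]  -> 2 point(s)
Affine points: 23. Add the point at infinity: total = 24.

#E(F_23) = 24


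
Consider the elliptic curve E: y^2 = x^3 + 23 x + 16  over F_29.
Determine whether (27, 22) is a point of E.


Check whether y^2 = x^3 + 23 x + 16 (mod 29) for (x, y) = (27, 22).
LHS: y^2 = 22^2 mod 29 = 20
RHS: x^3 + 23 x + 16 = 27^3 + 23*27 + 16 mod 29 = 20
LHS = RHS

Yes, on the curve


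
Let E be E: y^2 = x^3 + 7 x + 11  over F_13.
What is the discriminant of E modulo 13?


4 a^3 + 27 b^2 = 4*7^3 + 27*11^2 = 1372 + 3267 = 4639
Delta = -16 * (4639) = -74224
Delta mod 13 = 6

Delta = 6 (mod 13)


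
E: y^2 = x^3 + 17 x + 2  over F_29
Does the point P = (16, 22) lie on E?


Check whether y^2 = x^3 + 17 x + 2 (mod 29) for (x, y) = (16, 22).
LHS: y^2 = 22^2 mod 29 = 20
RHS: x^3 + 17 x + 2 = 16^3 + 17*16 + 2 mod 29 = 20
LHS = RHS

Yes, on the curve


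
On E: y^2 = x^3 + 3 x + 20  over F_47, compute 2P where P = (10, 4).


Doubling: s = (3 x1^2 + a) / (2 y1)
s = (3*10^2 + 3) / (2*4) mod 47 = 32
x3 = s^2 - 2 x1 mod 47 = 32^2 - 2*10 = 17
y3 = s (x1 - x3) - y1 mod 47 = 32 * (10 - 17) - 4 = 7

2P = (17, 7)


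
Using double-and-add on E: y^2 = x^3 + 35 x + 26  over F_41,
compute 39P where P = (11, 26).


k = 39 = 100111_2 (binary, LSB first: 111001)
Double-and-add from P = (11, 26):
  bit 0 = 1: acc = O + (11, 26) = (11, 26)
  bit 1 = 1: acc = (11, 26) + (29, 16) = (17, 32)
  bit 2 = 1: acc = (17, 32) + (14, 12) = (18, 16)
  bit 3 = 0: acc unchanged = (18, 16)
  bit 4 = 0: acc unchanged = (18, 16)
  bit 5 = 1: acc = (18, 16) + (26, 12) = (28, 30)

39P = (28, 30)


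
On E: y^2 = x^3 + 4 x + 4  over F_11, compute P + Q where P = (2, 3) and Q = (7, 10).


P != Q, so use the chord formula.
s = (y2 - y1) / (x2 - x1) = (7) / (5) mod 11 = 8
x3 = s^2 - x1 - x2 mod 11 = 8^2 - 2 - 7 = 0
y3 = s (x1 - x3) - y1 mod 11 = 8 * (2 - 0) - 3 = 2

P + Q = (0, 2)


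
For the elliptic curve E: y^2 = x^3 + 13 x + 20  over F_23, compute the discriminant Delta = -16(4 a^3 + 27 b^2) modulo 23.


4 a^3 + 27 b^2 = 4*13^3 + 27*20^2 = 8788 + 10800 = 19588
Delta = -16 * (19588) = -313408
Delta mod 23 = 13

Delta = 13 (mod 23)


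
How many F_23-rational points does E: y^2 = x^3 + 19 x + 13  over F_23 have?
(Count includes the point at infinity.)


For each x in F_23, count y with y^2 = x^3 + 19 x + 13 mod 23:
  x = 0: RHS = 13, y in [6, 17]  -> 2 point(s)
  x = 2: RHS = 13, y in [6, 17]  -> 2 point(s)
  x = 5: RHS = 3, y in [7, 16]  -> 2 point(s)
  x = 7: RHS = 6, y in [11, 12]  -> 2 point(s)
  x = 9: RHS = 16, y in [4, 19]  -> 2 point(s)
  x = 11: RHS = 12, y in [9, 14]  -> 2 point(s)
  x = 15: RHS = 16, y in [4, 19]  -> 2 point(s)
  x = 18: RHS = 0, y in [0]  -> 1 point(s)
  x = 21: RHS = 13, y in [6, 17]  -> 2 point(s)
  x = 22: RHS = 16, y in [4, 19]  -> 2 point(s)
Affine points: 19. Add the point at infinity: total = 20.

#E(F_23) = 20


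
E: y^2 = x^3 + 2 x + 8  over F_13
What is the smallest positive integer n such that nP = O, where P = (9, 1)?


Compute successive multiples of P until we hit O:
  1P = (9, 1)
  2P = (9, 12)
  3P = O

ord(P) = 3


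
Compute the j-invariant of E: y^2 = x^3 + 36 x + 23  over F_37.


Delta = -16(4 a^3 + 27 b^2) mod 37 = 11
-1728 * (4 a)^3 = -1728 * (4*36)^3 mod 37 = 36
j = 36 * 11^(-1) mod 37 = 10

j = 10 (mod 37)


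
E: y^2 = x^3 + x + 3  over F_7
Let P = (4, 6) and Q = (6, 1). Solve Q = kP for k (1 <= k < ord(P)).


Enumerate multiples of P until we hit Q = (6, 1):
  1P = (4, 6)
  2P = (6, 1)
Match found at i = 2.

k = 2


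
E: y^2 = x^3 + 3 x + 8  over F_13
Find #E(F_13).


For each x in F_13, count y with y^2 = x^3 + 3 x + 8 mod 13:
  x = 1: RHS = 12, y in [5, 8]  -> 2 point(s)
  x = 2: RHS = 9, y in [3, 10]  -> 2 point(s)
  x = 9: RHS = 10, y in [6, 7]  -> 2 point(s)
  x = 12: RHS = 4, y in [2, 11]  -> 2 point(s)
Affine points: 8. Add the point at infinity: total = 9.

#E(F_13) = 9


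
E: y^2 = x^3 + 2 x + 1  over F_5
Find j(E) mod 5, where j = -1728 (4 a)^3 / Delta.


Delta = -16(4 a^3 + 27 b^2) mod 5 = 1
-1728 * (4 a)^3 = -1728 * (4*2)^3 mod 5 = 4
j = 4 * 1^(-1) mod 5 = 4

j = 4 (mod 5)


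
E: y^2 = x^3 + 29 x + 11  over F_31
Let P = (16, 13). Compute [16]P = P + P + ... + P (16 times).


k = 16 = 10000_2 (binary, LSB first: 00001)
Double-and-add from P = (16, 13):
  bit 0 = 0: acc unchanged = O
  bit 1 = 0: acc unchanged = O
  bit 2 = 0: acc unchanged = O
  bit 3 = 0: acc unchanged = O
  bit 4 = 1: acc = O + (29, 21) = (29, 21)

16P = (29, 21)


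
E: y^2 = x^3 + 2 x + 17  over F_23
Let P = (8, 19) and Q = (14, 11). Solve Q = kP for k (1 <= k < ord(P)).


Enumerate multiples of P until we hit Q = (14, 11):
  1P = (8, 19)
  2P = (10, 18)
  3P = (11, 17)
  4P = (7, 11)
  5P = (3, 21)
  6P = (14, 11)
Match found at i = 6.

k = 6


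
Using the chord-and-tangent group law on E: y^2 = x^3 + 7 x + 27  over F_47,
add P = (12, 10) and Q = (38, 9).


P != Q, so use the chord formula.
s = (y2 - y1) / (x2 - x1) = (46) / (26) mod 47 = 9
x3 = s^2 - x1 - x2 mod 47 = 9^2 - 12 - 38 = 31
y3 = s (x1 - x3) - y1 mod 47 = 9 * (12 - 31) - 10 = 7

P + Q = (31, 7)


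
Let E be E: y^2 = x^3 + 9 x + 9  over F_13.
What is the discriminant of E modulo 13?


4 a^3 + 27 b^2 = 4*9^3 + 27*9^2 = 2916 + 2187 = 5103
Delta = -16 * (5103) = -81648
Delta mod 13 = 5

Delta = 5 (mod 13)


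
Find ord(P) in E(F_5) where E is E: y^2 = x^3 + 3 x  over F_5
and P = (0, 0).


Compute successive multiples of P until we hit O:
  1P = (0, 0)
  2P = O

ord(P) = 2


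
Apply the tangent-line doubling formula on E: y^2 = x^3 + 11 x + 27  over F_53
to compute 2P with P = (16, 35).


Doubling: s = (3 x1^2 + a) / (2 y1)
s = (3*16^2 + 11) / (2*35) mod 53 = 24
x3 = s^2 - 2 x1 mod 53 = 24^2 - 2*16 = 14
y3 = s (x1 - x3) - y1 mod 53 = 24 * (16 - 14) - 35 = 13

2P = (14, 13)


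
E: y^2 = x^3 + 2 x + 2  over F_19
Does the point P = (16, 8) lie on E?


Check whether y^2 = x^3 + 2 x + 2 (mod 19) for (x, y) = (16, 8).
LHS: y^2 = 8^2 mod 19 = 7
RHS: x^3 + 2 x + 2 = 16^3 + 2*16 + 2 mod 19 = 7
LHS = RHS

Yes, on the curve


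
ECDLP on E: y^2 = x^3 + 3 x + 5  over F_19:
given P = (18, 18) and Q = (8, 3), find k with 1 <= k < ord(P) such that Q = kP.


Enumerate multiples of P until we hit Q = (8, 3):
  1P = (18, 18)
  2P = (11, 18)
  3P = (9, 1)
  4P = (8, 3)
Match found at i = 4.

k = 4


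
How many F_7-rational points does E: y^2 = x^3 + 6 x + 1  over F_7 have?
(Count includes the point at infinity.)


For each x in F_7, count y with y^2 = x^3 + 6 x + 1 mod 7:
  x = 0: RHS = 1, y in [1, 6]  -> 2 point(s)
  x = 1: RHS = 1, y in [1, 6]  -> 2 point(s)
  x = 2: RHS = 0, y in [0]  -> 1 point(s)
  x = 3: RHS = 4, y in [2, 5]  -> 2 point(s)
  x = 5: RHS = 2, y in [3, 4]  -> 2 point(s)
  x = 6: RHS = 1, y in [1, 6]  -> 2 point(s)
Affine points: 11. Add the point at infinity: total = 12.

#E(F_7) = 12


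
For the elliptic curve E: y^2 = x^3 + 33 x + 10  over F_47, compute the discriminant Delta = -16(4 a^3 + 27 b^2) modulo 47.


4 a^3 + 27 b^2 = 4*33^3 + 27*10^2 = 143748 + 2700 = 146448
Delta = -16 * (146448) = -2343168
Delta mod 47 = 17

Delta = 17 (mod 47)


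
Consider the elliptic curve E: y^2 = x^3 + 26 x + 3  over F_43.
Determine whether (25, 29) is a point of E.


Check whether y^2 = x^3 + 26 x + 3 (mod 43) for (x, y) = (25, 29).
LHS: y^2 = 29^2 mod 43 = 24
RHS: x^3 + 26 x + 3 = 25^3 + 26*25 + 3 mod 43 = 24
LHS = RHS

Yes, on the curve


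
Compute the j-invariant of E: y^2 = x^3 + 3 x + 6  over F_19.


Delta = -16(4 a^3 + 27 b^2) mod 19 = 10
-1728 * (4 a)^3 = -1728 * (4*3)^3 mod 19 = 18
j = 18 * 10^(-1) mod 19 = 17

j = 17 (mod 19)


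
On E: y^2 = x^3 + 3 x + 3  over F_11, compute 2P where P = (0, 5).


Doubling: s = (3 x1^2 + a) / (2 y1)
s = (3*0^2 + 3) / (2*5) mod 11 = 8
x3 = s^2 - 2 x1 mod 11 = 8^2 - 2*0 = 9
y3 = s (x1 - x3) - y1 mod 11 = 8 * (0 - 9) - 5 = 0

2P = (9, 0)


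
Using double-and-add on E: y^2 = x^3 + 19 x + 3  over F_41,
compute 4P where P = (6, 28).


k = 4 = 100_2 (binary, LSB first: 001)
Double-and-add from P = (6, 28):
  bit 0 = 0: acc unchanged = O
  bit 1 = 0: acc unchanged = O
  bit 2 = 1: acc = O + (2, 34) = (2, 34)

4P = (2, 34)


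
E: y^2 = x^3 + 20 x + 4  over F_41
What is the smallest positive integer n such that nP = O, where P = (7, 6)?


Compute successive multiples of P until we hit O:
  1P = (7, 6)
  2P = (4, 5)
  3P = (21, 3)
  4P = (12, 39)
  5P = (18, 28)
  6P = (20, 9)
  7P = (24, 9)
  8P = (35, 18)
  ... (continuing to 39P)
  39P = O

ord(P) = 39


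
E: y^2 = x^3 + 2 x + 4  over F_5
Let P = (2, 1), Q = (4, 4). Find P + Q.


P != Q, so use the chord formula.
s = (y2 - y1) / (x2 - x1) = (3) / (2) mod 5 = 4
x3 = s^2 - x1 - x2 mod 5 = 4^2 - 2 - 4 = 0
y3 = s (x1 - x3) - y1 mod 5 = 4 * (2 - 0) - 1 = 2

P + Q = (0, 2)


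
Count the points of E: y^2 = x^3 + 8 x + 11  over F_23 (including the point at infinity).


For each x in F_23, count y with y^2 = x^3 + 8 x + 11 mod 23:
  x = 2: RHS = 12, y in [9, 14]  -> 2 point(s)
  x = 3: RHS = 16, y in [4, 19]  -> 2 point(s)
  x = 8: RHS = 12, y in [9, 14]  -> 2 point(s)
  x = 11: RHS = 4, y in [2, 21]  -> 2 point(s)
  x = 12: RHS = 18, y in [8, 15]  -> 2 point(s)
  x = 13: RHS = 12, y in [9, 14]  -> 2 point(s)
  x = 16: RHS = 3, y in [7, 16]  -> 2 point(s)
  x = 17: RHS = 0, y in [0]  -> 1 point(s)
  x = 20: RHS = 6, y in [11, 12]  -> 2 point(s)
  x = 22: RHS = 2, y in [5, 18]  -> 2 point(s)
Affine points: 19. Add the point at infinity: total = 20.

#E(F_23) = 20


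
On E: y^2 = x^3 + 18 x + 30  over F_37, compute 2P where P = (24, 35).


Doubling: s = (3 x1^2 + a) / (2 y1)
s = (3*24^2 + 18) / (2*35) mod 37 = 26
x3 = s^2 - 2 x1 mod 37 = 26^2 - 2*24 = 36
y3 = s (x1 - x3) - y1 mod 37 = 26 * (24 - 36) - 35 = 23

2P = (36, 23)


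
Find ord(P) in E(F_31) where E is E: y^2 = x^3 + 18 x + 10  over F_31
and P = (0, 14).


Compute successive multiples of P until we hit O:
  1P = (0, 14)
  2P = (5, 16)
  3P = (15, 11)
  4P = (21, 15)
  5P = (19, 22)
  6P = (9, 23)
  7P = (23, 25)
  8P = (22, 24)
  ... (continuing to 28P)
  28P = O

ord(P) = 28


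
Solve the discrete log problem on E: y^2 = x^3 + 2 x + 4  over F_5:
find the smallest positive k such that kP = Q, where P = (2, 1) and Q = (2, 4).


Enumerate multiples of P until we hit Q = (2, 4):
  1P = (2, 1)
  2P = (0, 3)
  3P = (4, 1)
  4P = (4, 4)
  5P = (0, 2)
  6P = (2, 4)
Match found at i = 6.

k = 6


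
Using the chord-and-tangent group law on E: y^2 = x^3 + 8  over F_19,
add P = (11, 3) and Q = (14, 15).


P != Q, so use the chord formula.
s = (y2 - y1) / (x2 - x1) = (12) / (3) mod 19 = 4
x3 = s^2 - x1 - x2 mod 19 = 4^2 - 11 - 14 = 10
y3 = s (x1 - x3) - y1 mod 19 = 4 * (11 - 10) - 3 = 1

P + Q = (10, 1)


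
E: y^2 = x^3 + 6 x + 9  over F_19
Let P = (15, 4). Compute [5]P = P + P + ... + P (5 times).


k = 5 = 101_2 (binary, LSB first: 101)
Double-and-add from P = (15, 4):
  bit 0 = 1: acc = O + (15, 4) = (15, 4)
  bit 1 = 0: acc unchanged = (15, 4)
  bit 2 = 1: acc = (15, 4) + (1, 15) = (1, 4)

5P = (1, 4)


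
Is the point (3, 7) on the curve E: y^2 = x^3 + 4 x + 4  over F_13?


Check whether y^2 = x^3 + 4 x + 4 (mod 13) for (x, y) = (3, 7).
LHS: y^2 = 7^2 mod 13 = 10
RHS: x^3 + 4 x + 4 = 3^3 + 4*3 + 4 mod 13 = 4
LHS != RHS

No, not on the curve


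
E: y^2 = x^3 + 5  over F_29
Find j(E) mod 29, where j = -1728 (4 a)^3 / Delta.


Delta = -16(4 a^3 + 27 b^2) mod 29 = 17
-1728 * (4 a)^3 = -1728 * (4*0)^3 mod 29 = 0
j = 0 * 17^(-1) mod 29 = 0

j = 0 (mod 29)


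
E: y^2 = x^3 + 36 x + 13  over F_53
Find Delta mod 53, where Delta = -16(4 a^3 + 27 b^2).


4 a^3 + 27 b^2 = 4*36^3 + 27*13^2 = 186624 + 4563 = 191187
Delta = -16 * (191187) = -3058992
Delta mod 53 = 9

Delta = 9 (mod 53)


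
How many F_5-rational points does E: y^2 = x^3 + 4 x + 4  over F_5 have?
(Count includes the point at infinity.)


For each x in F_5, count y with y^2 = x^3 + 4 x + 4 mod 5:
  x = 0: RHS = 4, y in [2, 3]  -> 2 point(s)
  x = 1: RHS = 4, y in [2, 3]  -> 2 point(s)
  x = 2: RHS = 0, y in [0]  -> 1 point(s)
  x = 4: RHS = 4, y in [2, 3]  -> 2 point(s)
Affine points: 7. Add the point at infinity: total = 8.

#E(F_5) = 8


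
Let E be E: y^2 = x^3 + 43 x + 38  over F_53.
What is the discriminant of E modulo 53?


4 a^3 + 27 b^2 = 4*43^3 + 27*38^2 = 318028 + 38988 = 357016
Delta = -16 * (357016) = -5712256
Delta mod 53 = 31

Delta = 31 (mod 53)


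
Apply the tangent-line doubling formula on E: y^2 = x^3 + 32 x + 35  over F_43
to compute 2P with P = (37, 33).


Doubling: s = (3 x1^2 + a) / (2 y1)
s = (3*37^2 + 32) / (2*33) mod 43 = 36
x3 = s^2 - 2 x1 mod 43 = 36^2 - 2*37 = 18
y3 = s (x1 - x3) - y1 mod 43 = 36 * (37 - 18) - 33 = 6

2P = (18, 6)


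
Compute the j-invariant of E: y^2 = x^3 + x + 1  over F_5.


Delta = -16(4 a^3 + 27 b^2) mod 5 = 4
-1728 * (4 a)^3 = -1728 * (4*1)^3 mod 5 = 3
j = 3 * 4^(-1) mod 5 = 2

j = 2 (mod 5)


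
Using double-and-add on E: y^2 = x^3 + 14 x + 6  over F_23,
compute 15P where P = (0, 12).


k = 15 = 1111_2 (binary, LSB first: 1111)
Double-and-add from P = (0, 12):
  bit 0 = 1: acc = O + (0, 12) = (0, 12)
  bit 1 = 1: acc = (0, 12) + (12, 4) = (14, 5)
  bit 2 = 1: acc = (14, 5) + (15, 7) = (21, 4)
  bit 3 = 1: acc = (21, 4) + (18, 8) = (19, 1)

15P = (19, 1)


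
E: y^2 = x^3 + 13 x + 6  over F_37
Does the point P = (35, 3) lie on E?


Check whether y^2 = x^3 + 13 x + 6 (mod 37) for (x, y) = (35, 3).
LHS: y^2 = 3^2 mod 37 = 9
RHS: x^3 + 13 x + 6 = 35^3 + 13*35 + 6 mod 37 = 9
LHS = RHS

Yes, on the curve


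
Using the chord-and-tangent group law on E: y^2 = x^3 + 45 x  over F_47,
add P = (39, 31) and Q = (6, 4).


P != Q, so use the chord formula.
s = (y2 - y1) / (x2 - x1) = (20) / (14) mod 47 = 35
x3 = s^2 - x1 - x2 mod 47 = 35^2 - 39 - 6 = 5
y3 = s (x1 - x3) - y1 mod 47 = 35 * (39 - 5) - 31 = 31

P + Q = (5, 31)


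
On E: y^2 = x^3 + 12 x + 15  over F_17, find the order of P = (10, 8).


Compute successive multiples of P until we hit O:
  1P = (10, 8)
  2P = (16, 11)
  3P = (4, 12)
  4P = (11, 4)
  5P = (12, 0)
  6P = (11, 13)
  7P = (4, 5)
  8P = (16, 6)
  ... (continuing to 10P)
  10P = O

ord(P) = 10


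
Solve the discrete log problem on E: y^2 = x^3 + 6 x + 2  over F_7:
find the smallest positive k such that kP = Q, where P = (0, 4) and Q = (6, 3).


Enumerate multiples of P until we hit Q = (6, 3):
  1P = (0, 4)
  2P = (1, 4)
  3P = (6, 3)
Match found at i = 3.

k = 3


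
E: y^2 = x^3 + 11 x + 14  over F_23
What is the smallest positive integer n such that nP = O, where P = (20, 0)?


Compute successive multiples of P until we hit O:
  1P = (20, 0)
  2P = O

ord(P) = 2


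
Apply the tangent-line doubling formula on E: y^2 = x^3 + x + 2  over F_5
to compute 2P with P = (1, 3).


Doubling: s = (3 x1^2 + a) / (2 y1)
s = (3*1^2 + 1) / (2*3) mod 5 = 4
x3 = s^2 - 2 x1 mod 5 = 4^2 - 2*1 = 4
y3 = s (x1 - x3) - y1 mod 5 = 4 * (1 - 4) - 3 = 0

2P = (4, 0)


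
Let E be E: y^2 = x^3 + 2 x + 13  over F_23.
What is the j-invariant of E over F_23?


Delta = -16(4 a^3 + 27 b^2) mod 23 = 11
-1728 * (4 a)^3 = -1728 * (4*2)^3 mod 23 = 5
j = 5 * 11^(-1) mod 23 = 13

j = 13 (mod 23)


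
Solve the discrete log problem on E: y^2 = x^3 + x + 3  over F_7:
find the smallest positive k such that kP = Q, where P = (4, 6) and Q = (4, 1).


Enumerate multiples of P until we hit Q = (4, 1):
  1P = (4, 6)
  2P = (6, 1)
  3P = (5, 0)
  4P = (6, 6)
  5P = (4, 1)
Match found at i = 5.

k = 5


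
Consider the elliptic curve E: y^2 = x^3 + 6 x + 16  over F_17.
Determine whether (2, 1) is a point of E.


Check whether y^2 = x^3 + 6 x + 16 (mod 17) for (x, y) = (2, 1).
LHS: y^2 = 1^2 mod 17 = 1
RHS: x^3 + 6 x + 16 = 2^3 + 6*2 + 16 mod 17 = 2
LHS != RHS

No, not on the curve


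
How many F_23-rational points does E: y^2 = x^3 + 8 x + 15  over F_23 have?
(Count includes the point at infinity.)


For each x in F_23, count y with y^2 = x^3 + 8 x + 15 mod 23:
  x = 1: RHS = 1, y in [1, 22]  -> 2 point(s)
  x = 2: RHS = 16, y in [4, 19]  -> 2 point(s)
  x = 6: RHS = 3, y in [7, 16]  -> 2 point(s)
  x = 7: RHS = 0, y in [0]  -> 1 point(s)
  x = 8: RHS = 16, y in [4, 19]  -> 2 point(s)
  x = 11: RHS = 8, y in [10, 13]  -> 2 point(s)
  x = 13: RHS = 16, y in [4, 19]  -> 2 point(s)
  x = 17: RHS = 4, y in [2, 21]  -> 2 point(s)
  x = 22: RHS = 6, y in [11, 12]  -> 2 point(s)
Affine points: 17. Add the point at infinity: total = 18.

#E(F_23) = 18


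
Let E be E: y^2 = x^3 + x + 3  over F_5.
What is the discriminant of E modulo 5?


4 a^3 + 27 b^2 = 4*1^3 + 27*3^2 = 4 + 243 = 247
Delta = -16 * (247) = -3952
Delta mod 5 = 3

Delta = 3 (mod 5)


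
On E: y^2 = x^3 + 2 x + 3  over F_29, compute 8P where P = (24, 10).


k = 8 = 1000_2 (binary, LSB first: 0001)
Double-and-add from P = (24, 10):
  bit 0 = 0: acc unchanged = O
  bit 1 = 0: acc unchanged = O
  bit 2 = 0: acc unchanged = O
  bit 3 = 1: acc = O + (5, 14) = (5, 14)

8P = (5, 14)


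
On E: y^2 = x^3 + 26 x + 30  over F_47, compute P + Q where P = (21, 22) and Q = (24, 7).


P != Q, so use the chord formula.
s = (y2 - y1) / (x2 - x1) = (32) / (3) mod 47 = 42
x3 = s^2 - x1 - x2 mod 47 = 42^2 - 21 - 24 = 27
y3 = s (x1 - x3) - y1 mod 47 = 42 * (21 - 27) - 22 = 8

P + Q = (27, 8)


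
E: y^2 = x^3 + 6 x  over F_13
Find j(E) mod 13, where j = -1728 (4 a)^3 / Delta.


Delta = -16(4 a^3 + 27 b^2) mod 13 = 8
-1728 * (4 a)^3 = -1728 * (4*6)^3 mod 13 = 5
j = 5 * 8^(-1) mod 13 = 12

j = 12 (mod 13)


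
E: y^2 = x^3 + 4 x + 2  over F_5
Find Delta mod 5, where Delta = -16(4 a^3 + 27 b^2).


4 a^3 + 27 b^2 = 4*4^3 + 27*2^2 = 256 + 108 = 364
Delta = -16 * (364) = -5824
Delta mod 5 = 1

Delta = 1 (mod 5)


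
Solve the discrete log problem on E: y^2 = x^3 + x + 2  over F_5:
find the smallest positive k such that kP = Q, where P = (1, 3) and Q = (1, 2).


Enumerate multiples of P until we hit Q = (1, 2):
  1P = (1, 3)
  2P = (4, 0)
  3P = (1, 2)
Match found at i = 3.

k = 3


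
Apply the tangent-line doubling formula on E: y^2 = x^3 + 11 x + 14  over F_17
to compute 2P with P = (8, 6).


Doubling: s = (3 x1^2 + a) / (2 y1)
s = (3*8^2 + 11) / (2*6) mod 17 = 7
x3 = s^2 - 2 x1 mod 17 = 7^2 - 2*8 = 16
y3 = s (x1 - x3) - y1 mod 17 = 7 * (8 - 16) - 6 = 6

2P = (16, 6)


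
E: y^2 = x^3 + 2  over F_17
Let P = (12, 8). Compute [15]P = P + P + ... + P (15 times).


k = 15 = 1111_2 (binary, LSB first: 1111)
Double-and-add from P = (12, 8):
  bit 0 = 1: acc = O + (12, 8) = (12, 8)
  bit 1 = 1: acc = (12, 8) + (8, 15) = (16, 16)
  bit 2 = 1: acc = (16, 16) + (10, 13) = (4, 7)
  bit 3 = 1: acc = (4, 7) + (5, 12) = (16, 1)

15P = (16, 1)


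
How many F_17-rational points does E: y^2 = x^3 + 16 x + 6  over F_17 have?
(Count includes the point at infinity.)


For each x in F_17, count y with y^2 = x^3 + 16 x + 6 mod 17:
  x = 3: RHS = 13, y in [8, 9]  -> 2 point(s)
  x = 4: RHS = 15, y in [7, 10]  -> 2 point(s)
  x = 7: RHS = 2, y in [6, 11]  -> 2 point(s)
  x = 8: RHS = 0, y in [0]  -> 1 point(s)
  x = 11: RHS = 0, y in [0]  -> 1 point(s)
  x = 14: RHS = 16, y in [4, 13]  -> 2 point(s)
  x = 15: RHS = 0, y in [0]  -> 1 point(s)
Affine points: 11. Add the point at infinity: total = 12.

#E(F_17) = 12


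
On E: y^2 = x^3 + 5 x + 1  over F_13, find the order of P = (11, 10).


Compute successive multiples of P until we hit O:
  1P = (11, 10)
  2P = (3, 2)
  3P = (0, 1)
  4P = (6, 0)
  5P = (0, 12)
  6P = (3, 11)
  7P = (11, 3)
  8P = O

ord(P) = 8


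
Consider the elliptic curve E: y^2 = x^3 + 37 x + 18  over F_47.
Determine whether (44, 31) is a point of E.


Check whether y^2 = x^3 + 37 x + 18 (mod 47) for (x, y) = (44, 31).
LHS: y^2 = 31^2 mod 47 = 21
RHS: x^3 + 37 x + 18 = 44^3 + 37*44 + 18 mod 47 = 21
LHS = RHS

Yes, on the curve


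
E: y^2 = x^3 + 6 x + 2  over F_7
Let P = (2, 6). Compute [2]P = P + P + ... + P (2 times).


k = 2 = 10_2 (binary, LSB first: 01)
Double-and-add from P = (2, 6):
  bit 0 = 0: acc unchanged = O
  bit 1 = 1: acc = O + (0, 4) = (0, 4)

2P = (0, 4)


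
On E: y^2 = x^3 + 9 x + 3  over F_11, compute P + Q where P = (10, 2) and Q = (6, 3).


P != Q, so use the chord formula.
s = (y2 - y1) / (x2 - x1) = (1) / (7) mod 11 = 8
x3 = s^2 - x1 - x2 mod 11 = 8^2 - 10 - 6 = 4
y3 = s (x1 - x3) - y1 mod 11 = 8 * (10 - 4) - 2 = 2

P + Q = (4, 2)


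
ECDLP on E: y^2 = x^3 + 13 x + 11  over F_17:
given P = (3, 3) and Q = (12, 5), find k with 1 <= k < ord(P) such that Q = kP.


Enumerate multiples of P until we hit Q = (12, 5):
  1P = (3, 3)
  2P = (12, 5)
Match found at i = 2.

k = 2


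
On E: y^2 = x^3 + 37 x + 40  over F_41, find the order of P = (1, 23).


Compute successive multiples of P until we hit O:
  1P = (1, 23)
  2P = (21, 22)
  3P = (23, 15)
  4P = (9, 6)
  5P = (40, 24)
  6P = (31, 33)
  7P = (0, 32)
  8P = (39, 32)
  ... (continuing to 32P)
  32P = O

ord(P) = 32


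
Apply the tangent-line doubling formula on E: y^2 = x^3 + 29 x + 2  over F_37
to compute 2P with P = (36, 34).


Doubling: s = (3 x1^2 + a) / (2 y1)
s = (3*36^2 + 29) / (2*34) mod 37 = 7
x3 = s^2 - 2 x1 mod 37 = 7^2 - 2*36 = 14
y3 = s (x1 - x3) - y1 mod 37 = 7 * (36 - 14) - 34 = 9

2P = (14, 9)


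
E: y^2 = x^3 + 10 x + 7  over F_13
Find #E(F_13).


For each x in F_13, count y with y^2 = x^3 + 10 x + 7 mod 13:
  x = 2: RHS = 9, y in [3, 10]  -> 2 point(s)
  x = 3: RHS = 12, y in [5, 8]  -> 2 point(s)
  x = 5: RHS = 0, y in [0]  -> 1 point(s)
  x = 6: RHS = 10, y in [6, 7]  -> 2 point(s)
  x = 7: RHS = 4, y in [2, 11]  -> 2 point(s)
  x = 8: RHS = 1, y in [1, 12]  -> 2 point(s)
  x = 12: RHS = 9, y in [3, 10]  -> 2 point(s)
Affine points: 13. Add the point at infinity: total = 14.

#E(F_13) = 14


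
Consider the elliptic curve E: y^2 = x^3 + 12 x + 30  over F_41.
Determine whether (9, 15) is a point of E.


Check whether y^2 = x^3 + 12 x + 30 (mod 41) for (x, y) = (9, 15).
LHS: y^2 = 15^2 mod 41 = 20
RHS: x^3 + 12 x + 30 = 9^3 + 12*9 + 30 mod 41 = 6
LHS != RHS

No, not on the curve


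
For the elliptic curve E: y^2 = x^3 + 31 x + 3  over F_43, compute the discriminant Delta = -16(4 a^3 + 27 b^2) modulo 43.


4 a^3 + 27 b^2 = 4*31^3 + 27*3^2 = 119164 + 243 = 119407
Delta = -16 * (119407) = -1910512
Delta mod 43 = 21

Delta = 21 (mod 43)


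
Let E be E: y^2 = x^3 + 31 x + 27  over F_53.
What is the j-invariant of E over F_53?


Delta = -16(4 a^3 + 27 b^2) mod 53 = 49
-1728 * (4 a)^3 = -1728 * (4*31)^3 mod 53 = 42
j = 42 * 49^(-1) mod 53 = 16

j = 16 (mod 53)


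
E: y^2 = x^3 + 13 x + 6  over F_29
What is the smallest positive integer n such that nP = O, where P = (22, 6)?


Compute successive multiples of P until we hit O:
  1P = (22, 6)
  2P = (21, 17)
  3P = (20, 1)
  4P = (15, 26)
  5P = (12, 11)
  6P = (17, 6)
  7P = (19, 23)
  8P = (4, 8)
  ... (continuing to 37P)
  37P = O

ord(P) = 37


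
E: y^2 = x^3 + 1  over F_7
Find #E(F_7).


For each x in F_7, count y with y^2 = x^3 + 0 x + 1 mod 7:
  x = 0: RHS = 1, y in [1, 6]  -> 2 point(s)
  x = 1: RHS = 2, y in [3, 4]  -> 2 point(s)
  x = 2: RHS = 2, y in [3, 4]  -> 2 point(s)
  x = 3: RHS = 0, y in [0]  -> 1 point(s)
  x = 4: RHS = 2, y in [3, 4]  -> 2 point(s)
  x = 5: RHS = 0, y in [0]  -> 1 point(s)
  x = 6: RHS = 0, y in [0]  -> 1 point(s)
Affine points: 11. Add the point at infinity: total = 12.

#E(F_7) = 12


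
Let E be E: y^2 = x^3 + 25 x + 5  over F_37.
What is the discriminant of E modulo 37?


4 a^3 + 27 b^2 = 4*25^3 + 27*5^2 = 62500 + 675 = 63175
Delta = -16 * (63175) = -1010800
Delta mod 37 = 3

Delta = 3 (mod 37)


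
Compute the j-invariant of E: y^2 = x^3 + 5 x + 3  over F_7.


Delta = -16(4 a^3 + 27 b^2) mod 7 = 5
-1728 * (4 a)^3 = -1728 * (4*5)^3 mod 7 = 6
j = 6 * 5^(-1) mod 7 = 4

j = 4 (mod 7)


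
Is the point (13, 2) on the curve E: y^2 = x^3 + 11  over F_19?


Check whether y^2 = x^3 + 0 x + 11 (mod 19) for (x, y) = (13, 2).
LHS: y^2 = 2^2 mod 19 = 4
RHS: x^3 + 0 x + 11 = 13^3 + 0*13 + 11 mod 19 = 4
LHS = RHS

Yes, on the curve


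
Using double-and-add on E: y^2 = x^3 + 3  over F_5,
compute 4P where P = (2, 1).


k = 4 = 100_2 (binary, LSB first: 001)
Double-and-add from P = (2, 1):
  bit 0 = 0: acc unchanged = O
  bit 1 = 0: acc unchanged = O
  bit 2 = 1: acc = O + (2, 1) = (2, 1)

4P = (2, 1)


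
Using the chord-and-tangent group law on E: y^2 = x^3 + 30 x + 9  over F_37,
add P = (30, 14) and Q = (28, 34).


P != Q, so use the chord formula.
s = (y2 - y1) / (x2 - x1) = (20) / (35) mod 37 = 27
x3 = s^2 - x1 - x2 mod 37 = 27^2 - 30 - 28 = 5
y3 = s (x1 - x3) - y1 mod 37 = 27 * (30 - 5) - 14 = 32

P + Q = (5, 32)


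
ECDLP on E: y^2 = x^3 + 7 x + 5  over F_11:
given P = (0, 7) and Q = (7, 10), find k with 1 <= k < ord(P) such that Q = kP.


Enumerate multiples of P until we hit Q = (7, 10):
  1P = (0, 7)
  2P = (3, 8)
  3P = (2, 7)
  4P = (9, 4)
  5P = (7, 10)
Match found at i = 5.

k = 5


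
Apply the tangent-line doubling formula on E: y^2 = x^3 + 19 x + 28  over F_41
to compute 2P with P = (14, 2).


Doubling: s = (3 x1^2 + a) / (2 y1)
s = (3*14^2 + 19) / (2*2) mod 41 = 39
x3 = s^2 - 2 x1 mod 41 = 39^2 - 2*14 = 17
y3 = s (x1 - x3) - y1 mod 41 = 39 * (14 - 17) - 2 = 4

2P = (17, 4)


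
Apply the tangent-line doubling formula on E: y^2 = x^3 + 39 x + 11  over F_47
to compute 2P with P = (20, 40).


Doubling: s = (3 x1^2 + a) / (2 y1)
s = (3*20^2 + 39) / (2*40) mod 47 = 29
x3 = s^2 - 2 x1 mod 47 = 29^2 - 2*20 = 2
y3 = s (x1 - x3) - y1 mod 47 = 29 * (20 - 2) - 40 = 12

2P = (2, 12)


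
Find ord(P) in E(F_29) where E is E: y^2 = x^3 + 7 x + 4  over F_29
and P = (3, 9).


Compute successive multiples of P until we hit O:
  1P = (3, 9)
  2P = (28, 5)
  3P = (28, 24)
  4P = (3, 20)
  5P = O

ord(P) = 5


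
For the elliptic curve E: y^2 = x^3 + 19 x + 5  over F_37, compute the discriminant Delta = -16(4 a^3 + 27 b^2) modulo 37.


4 a^3 + 27 b^2 = 4*19^3 + 27*5^2 = 27436 + 675 = 28111
Delta = -16 * (28111) = -449776
Delta mod 37 = 33

Delta = 33 (mod 37)


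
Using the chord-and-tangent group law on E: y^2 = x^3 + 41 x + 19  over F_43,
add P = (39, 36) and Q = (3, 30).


P != Q, so use the chord formula.
s = (y2 - y1) / (x2 - x1) = (37) / (7) mod 43 = 36
x3 = s^2 - x1 - x2 mod 43 = 36^2 - 39 - 3 = 7
y3 = s (x1 - x3) - y1 mod 43 = 36 * (39 - 7) - 36 = 41

P + Q = (7, 41)


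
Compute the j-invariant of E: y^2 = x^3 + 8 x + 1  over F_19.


Delta = -16(4 a^3 + 27 b^2) mod 19 = 12
-1728 * (4 a)^3 = -1728 * (4*8)^3 mod 19 = 12
j = 12 * 12^(-1) mod 19 = 1

j = 1 (mod 19)


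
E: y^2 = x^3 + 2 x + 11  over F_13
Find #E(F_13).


For each x in F_13, count y with y^2 = x^3 + 2 x + 11 mod 13:
  x = 1: RHS = 1, y in [1, 12]  -> 2 point(s)
  x = 2: RHS = 10, y in [6, 7]  -> 2 point(s)
  x = 5: RHS = 3, y in [4, 9]  -> 2 point(s)
  x = 7: RHS = 4, y in [2, 11]  -> 2 point(s)
  x = 9: RHS = 4, y in [2, 11]  -> 2 point(s)
  x = 10: RHS = 4, y in [2, 11]  -> 2 point(s)
  x = 11: RHS = 12, y in [5, 8]  -> 2 point(s)
Affine points: 14. Add the point at infinity: total = 15.

#E(F_13) = 15


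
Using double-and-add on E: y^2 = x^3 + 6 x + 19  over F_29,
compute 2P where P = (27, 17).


k = 2 = 10_2 (binary, LSB first: 01)
Double-and-add from P = (27, 17):
  bit 0 = 0: acc unchanged = O
  bit 1 = 1: acc = O + (10, 21) = (10, 21)

2P = (10, 21)


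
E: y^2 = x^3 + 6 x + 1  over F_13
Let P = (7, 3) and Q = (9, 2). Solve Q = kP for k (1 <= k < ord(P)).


Enumerate multiples of P until we hit Q = (9, 2):
  1P = (7, 3)
  2P = (9, 11)
  3P = (0, 12)
  4P = (5, 0)
  5P = (0, 1)
  6P = (9, 2)
Match found at i = 6.

k = 6


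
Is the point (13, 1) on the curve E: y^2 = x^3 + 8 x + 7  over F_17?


Check whether y^2 = x^3 + 8 x + 7 (mod 17) for (x, y) = (13, 1).
LHS: y^2 = 1^2 mod 17 = 1
RHS: x^3 + 8 x + 7 = 13^3 + 8*13 + 7 mod 17 = 13
LHS != RHS

No, not on the curve


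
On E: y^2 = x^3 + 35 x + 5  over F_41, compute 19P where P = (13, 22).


k = 19 = 10011_2 (binary, LSB first: 11001)
Double-and-add from P = (13, 22):
  bit 0 = 1: acc = O + (13, 22) = (13, 22)
  bit 1 = 1: acc = (13, 22) + (24, 27) = (12, 12)
  bit 2 = 0: acc unchanged = (12, 12)
  bit 3 = 0: acc unchanged = (12, 12)
  bit 4 = 1: acc = (12, 12) + (10, 17) = (15, 16)

19P = (15, 16)


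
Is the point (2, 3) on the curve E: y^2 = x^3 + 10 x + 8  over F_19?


Check whether y^2 = x^3 + 10 x + 8 (mod 19) for (x, y) = (2, 3).
LHS: y^2 = 3^2 mod 19 = 9
RHS: x^3 + 10 x + 8 = 2^3 + 10*2 + 8 mod 19 = 17
LHS != RHS

No, not on the curve


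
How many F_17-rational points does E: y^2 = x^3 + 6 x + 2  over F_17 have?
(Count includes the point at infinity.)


For each x in F_17, count y with y^2 = x^3 + 6 x + 2 mod 17:
  x = 0: RHS = 2, y in [6, 11]  -> 2 point(s)
  x = 1: RHS = 9, y in [3, 14]  -> 2 point(s)
  x = 3: RHS = 13, y in [8, 9]  -> 2 point(s)
  x = 5: RHS = 4, y in [2, 15]  -> 2 point(s)
  x = 6: RHS = 16, y in [4, 13]  -> 2 point(s)
  x = 7: RHS = 13, y in [8, 9]  -> 2 point(s)
  x = 8: RHS = 1, y in [1, 16]  -> 2 point(s)
  x = 10: RHS = 8, y in [5, 12]  -> 2 point(s)
  x = 12: RHS = 0, y in [0]  -> 1 point(s)
  x = 13: RHS = 16, y in [4, 13]  -> 2 point(s)
  x = 14: RHS = 8, y in [5, 12]  -> 2 point(s)
  x = 15: RHS = 16, y in [4, 13]  -> 2 point(s)
Affine points: 23. Add the point at infinity: total = 24.

#E(F_17) = 24


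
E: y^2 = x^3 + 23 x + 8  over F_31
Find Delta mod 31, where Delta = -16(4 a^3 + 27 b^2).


4 a^3 + 27 b^2 = 4*23^3 + 27*8^2 = 48668 + 1728 = 50396
Delta = -16 * (50396) = -806336
Delta mod 31 = 5

Delta = 5 (mod 31)


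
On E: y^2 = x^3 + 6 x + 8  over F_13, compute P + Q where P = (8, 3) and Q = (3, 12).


P != Q, so use the chord formula.
s = (y2 - y1) / (x2 - x1) = (9) / (8) mod 13 = 6
x3 = s^2 - x1 - x2 mod 13 = 6^2 - 8 - 3 = 12
y3 = s (x1 - x3) - y1 mod 13 = 6 * (8 - 12) - 3 = 12

P + Q = (12, 12)


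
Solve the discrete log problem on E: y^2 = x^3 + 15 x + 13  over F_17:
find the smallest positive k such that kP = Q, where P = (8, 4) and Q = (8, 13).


Enumerate multiples of P until we hit Q = (8, 13):
  1P = (8, 4)
  2P = (3, 0)
  3P = (8, 13)
Match found at i = 3.

k = 3


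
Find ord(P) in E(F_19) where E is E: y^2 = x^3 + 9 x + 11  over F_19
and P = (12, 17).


Compute successive multiples of P until we hit O:
  1P = (12, 17)
  2P = (15, 5)
  3P = (8, 5)
  4P = (8, 14)
  5P = (15, 14)
  6P = (12, 2)
  7P = O

ord(P) = 7


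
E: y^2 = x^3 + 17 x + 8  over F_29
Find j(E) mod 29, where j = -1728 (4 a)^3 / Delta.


Delta = -16(4 a^3 + 27 b^2) mod 29 = 4
-1728 * (4 a)^3 = -1728 * (4*17)^3 mod 29 = 23
j = 23 * 4^(-1) mod 29 = 13

j = 13 (mod 29)


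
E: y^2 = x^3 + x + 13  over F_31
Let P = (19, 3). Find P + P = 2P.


Doubling: s = (3 x1^2 + a) / (2 y1)
s = (3*19^2 + 1) / (2*3) mod 31 = 5
x3 = s^2 - 2 x1 mod 31 = 5^2 - 2*19 = 18
y3 = s (x1 - x3) - y1 mod 31 = 5 * (19 - 18) - 3 = 2

2P = (18, 2)


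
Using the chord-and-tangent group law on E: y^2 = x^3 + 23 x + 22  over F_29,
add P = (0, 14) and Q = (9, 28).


P != Q, so use the chord formula.
s = (y2 - y1) / (x2 - x1) = (14) / (9) mod 29 = 8
x3 = s^2 - x1 - x2 mod 29 = 8^2 - 0 - 9 = 26
y3 = s (x1 - x3) - y1 mod 29 = 8 * (0 - 26) - 14 = 10

P + Q = (26, 10)


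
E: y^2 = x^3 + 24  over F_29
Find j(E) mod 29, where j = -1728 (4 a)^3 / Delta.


Delta = -16(4 a^3 + 27 b^2) mod 29 = 17
-1728 * (4 a)^3 = -1728 * (4*0)^3 mod 29 = 0
j = 0 * 17^(-1) mod 29 = 0

j = 0 (mod 29)


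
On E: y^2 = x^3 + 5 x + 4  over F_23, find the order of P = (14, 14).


Compute successive multiples of P until we hit O:
  1P = (14, 14)
  2P = (19, 14)
  3P = (13, 9)
  4P = (21, 20)
  5P = (0, 21)
  6P = (15, 21)
  7P = (20, 13)
  8P = (5, 19)
  ... (continuing to 20P)
  20P = O

ord(P) = 20


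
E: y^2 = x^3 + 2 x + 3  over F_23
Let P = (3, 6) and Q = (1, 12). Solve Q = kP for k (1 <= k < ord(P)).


Enumerate multiples of P until we hit Q = (1, 12):
  1P = (3, 6)
  2P = (0, 7)
  3P = (15, 21)
  4P = (8, 5)
  5P = (1, 12)
Match found at i = 5.

k = 5


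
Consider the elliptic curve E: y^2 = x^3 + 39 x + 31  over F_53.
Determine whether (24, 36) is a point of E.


Check whether y^2 = x^3 + 39 x + 31 (mod 53) for (x, y) = (24, 36).
LHS: y^2 = 36^2 mod 53 = 24
RHS: x^3 + 39 x + 31 = 24^3 + 39*24 + 31 mod 53 = 4
LHS != RHS

No, not on the curve


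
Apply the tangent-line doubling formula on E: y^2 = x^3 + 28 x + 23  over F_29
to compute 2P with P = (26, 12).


Doubling: s = (3 x1^2 + a) / (2 y1)
s = (3*26^2 + 28) / (2*12) mod 29 = 18
x3 = s^2 - 2 x1 mod 29 = 18^2 - 2*26 = 11
y3 = s (x1 - x3) - y1 mod 29 = 18 * (26 - 11) - 12 = 26

2P = (11, 26)


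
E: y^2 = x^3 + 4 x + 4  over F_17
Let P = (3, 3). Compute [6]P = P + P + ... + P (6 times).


k = 6 = 110_2 (binary, LSB first: 011)
Double-and-add from P = (3, 3):
  bit 0 = 0: acc unchanged = O
  bit 1 = 1: acc = O + (7, 16) = (7, 16)
  bit 2 = 1: acc = (7, 16) + (4, 4) = (5, 9)

6P = (5, 9)


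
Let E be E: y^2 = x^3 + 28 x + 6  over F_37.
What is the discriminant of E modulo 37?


4 a^3 + 27 b^2 = 4*28^3 + 27*6^2 = 87808 + 972 = 88780
Delta = -16 * (88780) = -1420480
Delta mod 37 = 24

Delta = 24 (mod 37)


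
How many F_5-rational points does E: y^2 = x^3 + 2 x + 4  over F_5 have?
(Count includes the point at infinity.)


For each x in F_5, count y with y^2 = x^3 + 2 x + 4 mod 5:
  x = 0: RHS = 4, y in [2, 3]  -> 2 point(s)
  x = 2: RHS = 1, y in [1, 4]  -> 2 point(s)
  x = 4: RHS = 1, y in [1, 4]  -> 2 point(s)
Affine points: 6. Add the point at infinity: total = 7.

#E(F_5) = 7


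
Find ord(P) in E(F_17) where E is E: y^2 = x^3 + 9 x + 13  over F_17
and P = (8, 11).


Compute successive multiples of P until we hit O:
  1P = (8, 11)
  2P = (0, 8)
  3P = (11, 7)
  4P = (13, 7)
  5P = (15, 15)
  6P = (3, 4)
  7P = (10, 10)
  8P = (12, 8)
  ... (continuing to 19P)
  19P = O

ord(P) = 19


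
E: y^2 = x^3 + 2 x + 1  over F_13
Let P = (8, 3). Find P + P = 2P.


Doubling: s = (3 x1^2 + a) / (2 y1)
s = (3*8^2 + 2) / (2*3) mod 13 = 2
x3 = s^2 - 2 x1 mod 13 = 2^2 - 2*8 = 1
y3 = s (x1 - x3) - y1 mod 13 = 2 * (8 - 1) - 3 = 11

2P = (1, 11)


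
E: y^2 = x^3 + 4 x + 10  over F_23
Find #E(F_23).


For each x in F_23, count y with y^2 = x^3 + 4 x + 10 mod 23:
  x = 2: RHS = 3, y in [7, 16]  -> 2 point(s)
  x = 3: RHS = 3, y in [7, 16]  -> 2 point(s)
  x = 7: RHS = 13, y in [6, 17]  -> 2 point(s)
  x = 8: RHS = 2, y in [5, 18]  -> 2 point(s)
  x = 9: RHS = 16, y in [4, 19]  -> 2 point(s)
  x = 14: RHS = 4, y in [2, 21]  -> 2 point(s)
  x = 15: RHS = 18, y in [8, 15]  -> 2 point(s)
  x = 17: RHS = 0, y in [0]  -> 1 point(s)
  x = 18: RHS = 3, y in [7, 16]  -> 2 point(s)
Affine points: 17. Add the point at infinity: total = 18.

#E(F_23) = 18


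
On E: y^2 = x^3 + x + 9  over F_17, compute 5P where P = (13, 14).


k = 5 = 101_2 (binary, LSB first: 101)
Double-and-add from P = (13, 14):
  bit 0 = 1: acc = O + (13, 14) = (13, 14)
  bit 1 = 0: acc unchanged = (13, 14)
  bit 2 = 1: acc = (13, 14) + (12, 10) = (8, 6)

5P = (8, 6)


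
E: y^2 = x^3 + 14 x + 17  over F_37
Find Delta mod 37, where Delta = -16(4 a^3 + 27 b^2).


4 a^3 + 27 b^2 = 4*14^3 + 27*17^2 = 10976 + 7803 = 18779
Delta = -16 * (18779) = -300464
Delta mod 37 = 13

Delta = 13 (mod 37)


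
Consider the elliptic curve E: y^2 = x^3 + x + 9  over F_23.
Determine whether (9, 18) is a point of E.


Check whether y^2 = x^3 + 1 x + 9 (mod 23) for (x, y) = (9, 18).
LHS: y^2 = 18^2 mod 23 = 2
RHS: x^3 + 1 x + 9 = 9^3 + 1*9 + 9 mod 23 = 11
LHS != RHS

No, not on the curve


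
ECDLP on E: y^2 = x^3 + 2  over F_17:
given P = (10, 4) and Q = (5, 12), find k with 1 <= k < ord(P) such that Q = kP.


Enumerate multiples of P until we hit Q = (5, 12):
  1P = (10, 4)
  2P = (5, 5)
  3P = (0, 11)
  4P = (8, 15)
  5P = (8, 2)
  6P = (0, 6)
  7P = (5, 12)
Match found at i = 7.

k = 7


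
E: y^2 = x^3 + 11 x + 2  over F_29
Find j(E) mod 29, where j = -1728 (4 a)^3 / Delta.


Delta = -16(4 a^3 + 27 b^2) mod 29 = 1
-1728 * (4 a)^3 = -1728 * (4*11)^3 mod 29 = 16
j = 16 * 1^(-1) mod 29 = 16

j = 16 (mod 29)


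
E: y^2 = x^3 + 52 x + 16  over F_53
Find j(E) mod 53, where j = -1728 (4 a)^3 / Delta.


Delta = -16(4 a^3 + 27 b^2) mod 53 = 30
-1728 * (4 a)^3 = -1728 * (4*52)^3 mod 53 = 34
j = 34 * 30^(-1) mod 53 = 40

j = 40 (mod 53)


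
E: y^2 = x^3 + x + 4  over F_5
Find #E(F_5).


For each x in F_5, count y with y^2 = x^3 + 1 x + 4 mod 5:
  x = 0: RHS = 4, y in [2, 3]  -> 2 point(s)
  x = 1: RHS = 1, y in [1, 4]  -> 2 point(s)
  x = 2: RHS = 4, y in [2, 3]  -> 2 point(s)
  x = 3: RHS = 4, y in [2, 3]  -> 2 point(s)
Affine points: 8. Add the point at infinity: total = 9.

#E(F_5) = 9


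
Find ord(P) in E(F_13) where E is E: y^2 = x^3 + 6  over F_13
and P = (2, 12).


Compute successive multiples of P until we hit O:
  1P = (2, 12)
  2P = (6, 12)
  3P = (5, 1)
  4P = (5, 12)
  5P = (6, 1)
  6P = (2, 1)
  7P = O

ord(P) = 7
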